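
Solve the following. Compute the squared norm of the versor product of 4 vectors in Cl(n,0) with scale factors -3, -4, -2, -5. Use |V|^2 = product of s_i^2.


Each vector v_i has |v_i|^2 = s_i^2
Squared scales: (-3)^2 = 9, (-4)^2 = 16, (-2)^2 = 4, (-5)^2 = 25
|V|^2 = 9 * 16 * 4 * 25
= 14400


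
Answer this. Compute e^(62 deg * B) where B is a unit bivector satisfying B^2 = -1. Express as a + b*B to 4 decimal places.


For a unit bivector B with B^2 = -1, the exponential series gives
e^(theta*B) = cos(theta) + sin(theta)*B (the GA analogue of Euler's formula).
theta = 62 degrees = 1.082104 rad
cos(62 deg) = 0.4695
sin(62 deg) = 0.8829
exp(theta*B) = 0.4695 + 0.8829*B


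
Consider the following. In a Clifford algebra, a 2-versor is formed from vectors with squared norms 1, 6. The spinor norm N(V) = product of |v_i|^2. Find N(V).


Spinor norm N(V) = |v1|^2 * |v2|^2 * ... * |v2|^2
= 1 * 6
Running product: 1, 6
N(V) = 6


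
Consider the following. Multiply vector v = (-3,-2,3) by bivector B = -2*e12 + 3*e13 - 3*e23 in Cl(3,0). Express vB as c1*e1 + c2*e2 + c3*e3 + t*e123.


vB has grade-1 (vector) and grade-3 (trivector) parts: vB = (v _| B) + (v ^ B).
Vector part <vB>_1:
  e1: -v2*b12 - v3*b13 = -(-2)*(-2) - (3)*(3) = -13
  e2: v1*b12 - v3*b23 = (-3)*(-2) - (3)*(-3) = 15
  e3: v1*b13 + v2*b23 = (-3)*(3) + (-2)*(-3) = -3
Trivector part <vB>_3:
  e123: v1*b23 - v2*b13 + v3*b12 = (-3)*(-3) - (-2)*(3) + (3)*(-2) = 9
vB = -13*e1 + 15*e2 - 3*e3 + 9*e123


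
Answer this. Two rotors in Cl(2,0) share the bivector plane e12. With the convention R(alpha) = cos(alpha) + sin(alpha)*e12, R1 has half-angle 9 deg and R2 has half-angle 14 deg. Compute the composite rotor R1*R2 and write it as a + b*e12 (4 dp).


Same-plane rotors commute and their half-angles add:
R1*R2 = cos(a1 + a2) + sin(a1 + a2)*e12.
a1 + a2 = 9 + 14 = 23 deg
cos(23 deg) = 0.9205
sin(23 deg) = 0.3907
R1*R2 = 0.9205 + 0.3907*e12


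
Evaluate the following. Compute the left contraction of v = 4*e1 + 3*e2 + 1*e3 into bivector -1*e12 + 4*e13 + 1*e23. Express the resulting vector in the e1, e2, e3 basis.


Left contraction v _| B = <vB>_1 (grade-1 part of the geometric product vB).
Using e1_|e12 = e2, e2_|e12 = -e1, e1_|e13 = e3, e3_|e13 = -e1, e2_|e23 = e3, e3_|e23 = -e2:
e1 coeff: -v2*b12 - v3*b13 = -(3)*(-1) - (1)*(4) = -1
e2 coeff: v1*b12 - v3*b23 = (4)*(-1) - (1)*(1) = -5
e3 coeff: v1*b13 + v2*b23 = (4)*(4) + (3)*(1) = 19
v _| B = -1*e1 - 5*e2 + 19*e3


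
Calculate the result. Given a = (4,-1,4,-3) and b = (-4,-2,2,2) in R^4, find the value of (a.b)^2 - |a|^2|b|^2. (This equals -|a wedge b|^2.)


a . b = 4*(-4) + (-1)*(-2) + 4*2 + (-3)*2
= -16 + 2 + 8 + (-6) = -12
|a|^2 = 4^2 + (-1)^2 + 4^2 + (-3)^2 = 42
|b|^2 = (-4)^2 + (-2)^2 + 2^2 + 2^2 = 28
(a.b)^2 = (-12)^2 = 144
|a|^2 * |b|^2 = 42 * 28 = 1176
Result = 144 - 1176 = -1032


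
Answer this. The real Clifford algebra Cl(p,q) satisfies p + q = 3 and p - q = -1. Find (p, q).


We need p + q = 3 and p - q = -1.
Adding: 2p = 3 + (-1) = 2, so p = 1.
Then q = 3 - 1 = 2.
(p, q) = (1, 2)


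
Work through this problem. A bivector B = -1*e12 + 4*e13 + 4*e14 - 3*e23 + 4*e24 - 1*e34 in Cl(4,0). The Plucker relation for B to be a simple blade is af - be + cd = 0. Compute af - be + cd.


Plucker relation: af - be + cd
a*f = (-1)*(-1) = 1
b*e = 4*4 = 16
c*d = 4*(-3) = -12
af - be + cd = 1 - 16 + (-12)
= -27


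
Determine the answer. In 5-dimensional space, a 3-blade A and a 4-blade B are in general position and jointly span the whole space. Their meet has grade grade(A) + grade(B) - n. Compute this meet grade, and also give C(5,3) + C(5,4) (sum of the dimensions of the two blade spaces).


Meet grade = grade(A) + grade(B) - n
= 3 + 4 - 5 = 2
C(5,3) = 10
C(5,4) = 5
dim_A + dim_B = 10 + 5 = 15


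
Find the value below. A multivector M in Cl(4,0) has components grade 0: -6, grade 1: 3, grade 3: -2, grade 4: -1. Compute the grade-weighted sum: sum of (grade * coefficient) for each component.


Grade-weighted sum = sum of grade_k * coefficient_k
0*(-6) = 0
1*3 = 3
3*(-2) = -6
4*(-1) = -4
Total = 0 + 3 + (-6) + (-4) = -7


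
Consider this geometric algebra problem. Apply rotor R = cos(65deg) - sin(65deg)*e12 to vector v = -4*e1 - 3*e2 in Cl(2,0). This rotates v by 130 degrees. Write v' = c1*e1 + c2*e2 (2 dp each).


Rotor R = cos(65deg) - sin(65deg)*e12
Rotation angle theta = 2 * 65 = 130 degrees
v' = R*v*~R rotates v by theta.
cos(130deg) = -0.6428, sin(130deg) = 0.7660
v'_1 = -4*cos(130deg) - (-3)*sin(130deg)
= -4*(-0.6428) - (-3)*0.7660
= 4.87
v'_2 = -4*sin(130deg) + (-3)*cos(130deg)
= -4*0.7660 + (-3)*(-0.6428)
= -1.14
v' = 4.87*e1 - 1.14*e2


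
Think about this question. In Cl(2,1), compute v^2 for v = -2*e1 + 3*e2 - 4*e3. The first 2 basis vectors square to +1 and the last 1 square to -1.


v^2 = sum of c_i^2 * e_i^2
Positive signature terms (e_i^2 = +1): (-2)^2 + 3^2 = 13
Negative signature terms (e_j^2 = -1): (-4)^2 = 16
v^2 = 13 - 16 = -3


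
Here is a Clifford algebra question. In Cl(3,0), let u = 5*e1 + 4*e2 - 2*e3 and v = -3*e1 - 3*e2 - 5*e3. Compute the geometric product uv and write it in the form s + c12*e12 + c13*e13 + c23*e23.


In Cl(3,0): e_i^2 = 1, e_ie_j = -e_je_i for i != j.
Scalar part = u . v = 5*(-3) + 4*(-3) + (-2)*(-5)
= -15 + (-12) + 10 = -17
e12 coeff = 5*(-3) - 4*(-3) = -15 - (-12) = -3
e13 coeff = 5*(-5) - (-2)*(-3) = -25 - 6 = -31
e23 coeff = 4*(-5) - (-2)*(-3) = -20 - 6 = -26
uv = -17 - 3*e12 - 31*e13 - 26*e23


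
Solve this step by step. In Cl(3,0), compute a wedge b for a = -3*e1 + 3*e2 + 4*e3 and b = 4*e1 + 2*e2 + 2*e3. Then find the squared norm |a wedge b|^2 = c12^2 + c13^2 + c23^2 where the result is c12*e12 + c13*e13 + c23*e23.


a wedge b = (a1*b2 - a2*b1)*e12 + (a1*b3 - a3*b1)*e13 + (a2*b3 - a3*b2)*e23
e12 coeff: (-3)*2 - 3*4 = -6 - 12 = -18
e13 coeff: (-3)*2 - 4*4 = -6 - 16 = -22
e23 coeff: 3*2 - 4*2 = 6 - 8 = -2
|a wedge b|^2 = (-18)^2 + (-22)^2 + (-2)^2
= 324 + 484 + 4
= 812


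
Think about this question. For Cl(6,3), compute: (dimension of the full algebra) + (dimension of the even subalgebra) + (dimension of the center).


n = 6 + 3 = 9
Total dim = 2^9 = 512
Even subalgebra dim = 2^8 = 256
n is odd, so center dim = 2
Sum = 512 + 256 + 2 = 770


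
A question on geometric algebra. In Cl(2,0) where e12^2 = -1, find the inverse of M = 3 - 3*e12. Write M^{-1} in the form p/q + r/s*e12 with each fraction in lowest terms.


M = 3 - 3*e12, where e12^2 = -1.
Since M commutes with its reverse ~M = a - b*e12, M * ~M = a^2 - b^2*e12^2 = a^2 + b^2.
So M^{-1} = ~M / (a^2 + b^2) = (a - b*e12)/(a^2 + b^2).
a^2 + b^2 = 9 + 9 = 18
Scalar part = 3/18 = 1/6
Bivector coeff = 3/18 = 1/6
M^{-1} = 1/6 + 1/6*e12


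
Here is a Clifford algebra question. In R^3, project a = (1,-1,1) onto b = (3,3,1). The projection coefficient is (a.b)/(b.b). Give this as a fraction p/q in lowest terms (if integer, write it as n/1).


Projection coefficient = (a . b) / (b . b)
a . b = 1*3 + (-1)*3 + 1*1
= 3 + (-3) + 1 = 1
b . b = 3^2 + 3^2 + 1^2
= 9 + 9 + 1 = 19
Coefficient = 1/19
In lowest terms: 1/19


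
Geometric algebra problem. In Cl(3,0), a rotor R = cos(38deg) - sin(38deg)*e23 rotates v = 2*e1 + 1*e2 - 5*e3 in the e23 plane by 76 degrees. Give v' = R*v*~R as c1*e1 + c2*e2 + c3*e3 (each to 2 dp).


Rotor R = cos(38deg) - sin(38deg)*e23
Rotation angle theta = 2 * 38 = 76 degrees in the e23 plane (e2 -> e3).
The component perpendicular to the plane (e1) is invariant: v'_1 = v1 = 2.00
cos(76deg) = 0.2419, sin(76deg) = 0.9703
v'_2 = v2*cos(theta) - v3*sin(theta) = 1*0.2419 - (-5)*0.9703 = 5.09
v'_3 = v2*sin(theta) + v3*cos(theta) = 1*0.9703 + (-5)*0.2419 = -0.24
v' = 2.00*e1 + 5.09*e2 - 0.24*e3


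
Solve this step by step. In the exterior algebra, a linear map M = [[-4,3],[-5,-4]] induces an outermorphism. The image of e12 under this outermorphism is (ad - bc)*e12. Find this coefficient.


The outermorphism of a linear map f sends e1^e2 to f(e1)^f(e2).
f(e1) = -4*e1 - 5*e2
f(e2) = 3*e1 - 4*e2
f(e1) ^ f(e2) = (-4*e1 - 5*e2) ^ (3*e1 - 4*e2)
= (-4)*(-4)*e12 + (-5)*3*e21
= (16 - (-15))*e12
= 31*e12
Coefficient = 31


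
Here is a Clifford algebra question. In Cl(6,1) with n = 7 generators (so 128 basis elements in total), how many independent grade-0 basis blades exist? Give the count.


Number of grade-k basis blades in Cl(p,q) with n = p + q is C(n, k).
n = 6 + 1 = 7
C(7, 0) = 7! / (0! * 7!)
= 5040 / (1 * 5040)
= 1


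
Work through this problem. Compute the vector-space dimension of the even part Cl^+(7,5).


Even subalgebra dimension = 2^(n-1)
n = 7 + 5 = 12
2^(12 - 1) = 2^11 = 2048
Verification: sum of C(12,k) for even k = 1 + 66 + 495 + 924 + 495 + 66 + 1 = 2048
Result = 2048


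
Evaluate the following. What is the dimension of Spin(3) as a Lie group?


Spin(n) double-covers SO(n); both have Lie algebra so(n) of dimension n(n-1)/2.
n = 3
n(n-1) = 3 * 2 = 6
dim Spin(3) = 6/2 = 3


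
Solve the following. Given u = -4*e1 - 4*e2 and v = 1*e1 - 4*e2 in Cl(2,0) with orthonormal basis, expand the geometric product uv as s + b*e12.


Expand: (-4*e1 - 4*e2)(1*e1 - 4*e2)
= (-4)*1*e1e1 + (-4)*(-4)*e1e2 + (-4)*1*e2e1 + (-4)*(-4)*e2e2
Using e1^2 = e2^2 = 1, e2e1 = -e1e2:
Scalar part s = (-4)*1 + (-4)*(-4) = -4 + 16 = 12
Bivector part b = (-4)*(-4) - (-4)*1 = 16 - (-4) = 20
uv = 12 + 20*e12


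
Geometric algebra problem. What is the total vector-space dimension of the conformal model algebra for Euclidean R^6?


The conformal model of R^6 uses Cl(7,1): the 6 Euclidean generators plus two extra orthogonal generators e+ (e+^2 = +1) and e- (e-^2 = -1), from which the null vectors e0, einf are built.
Number of generators m = 6 + 2 = 8.
dim Cl(p,q) = 2^m = 2^8 = 256


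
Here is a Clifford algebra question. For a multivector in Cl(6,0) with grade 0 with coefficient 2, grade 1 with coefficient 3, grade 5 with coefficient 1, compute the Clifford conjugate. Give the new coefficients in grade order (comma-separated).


Clifford conjugate sign for grade k: (-1)^(k(k+1)/2)
Grade 0: (-1)^(0*1/2) = (-1)^0 = 1, coeff 2 -> 2
Grade 1: (-1)^(1*2/2) = (-1)^1 = -1, coeff 3 -> -3
Grade 5: (-1)^(5*6/2) = (-1)^15 = -1, coeff 1 -> -1
Conjugated coefficients: 2, -3, -1


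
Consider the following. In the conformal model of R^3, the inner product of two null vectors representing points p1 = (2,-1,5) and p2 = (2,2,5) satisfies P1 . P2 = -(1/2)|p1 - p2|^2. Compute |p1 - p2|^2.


p1 - p2 = (0, -3, 0)
|p1 - p2|^2 = 0^2 + (-3)^2 + 0^2
= 0 + 9 + 0
= 9


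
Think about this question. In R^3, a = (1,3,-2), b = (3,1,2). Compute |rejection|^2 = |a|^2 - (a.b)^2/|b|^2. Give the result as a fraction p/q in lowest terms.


|a|^2 = 1^2 + 3^2 + (-2)^2 = 14
|b|^2 = 3^2 + 1^2 + 2^2 = 14
a . b = 1*3 + 3*1 + (-2)*2 = 2
(a.b)^2 = 2^2 = 4
|rej|^2 = 14 - 4/14
= (196 - 4)/14
= 192/14
In lowest terms: 96/7


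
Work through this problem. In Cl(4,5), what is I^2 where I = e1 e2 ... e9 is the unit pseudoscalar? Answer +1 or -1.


The pseudoscalar I = e1...e_n (product of all n generators) of Cl(p,q) satisfies I^2 = (-1)^(q + n(n-1)/2).
p = 4, q = 5, n = p + q = 9
n(n-1)/2 = 9 * 8 / 2 = 36
Exponent = q + n(n-1)/2 = 5 + 36 = 41
I^2 = (-1)^41 = -1


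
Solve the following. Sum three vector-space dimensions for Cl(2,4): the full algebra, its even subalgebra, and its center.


n = 2 + 4 = 6
Total dim = 2^6 = 64
Even subalgebra dim = 2^5 = 32
n is even, so center dim = 1
Sum = 64 + 32 + 1 = 97


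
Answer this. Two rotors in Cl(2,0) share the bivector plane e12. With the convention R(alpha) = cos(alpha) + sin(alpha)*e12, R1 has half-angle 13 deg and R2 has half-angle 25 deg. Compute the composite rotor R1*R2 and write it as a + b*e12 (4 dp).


Same-plane rotors commute and their half-angles add:
R1*R2 = cos(a1 + a2) + sin(a1 + a2)*e12.
a1 + a2 = 13 + 25 = 38 deg
cos(38 deg) = 0.7880
sin(38 deg) = 0.6157
R1*R2 = 0.7880 + 0.6157*e12


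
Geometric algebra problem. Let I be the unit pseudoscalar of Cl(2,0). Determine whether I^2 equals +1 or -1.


The pseudoscalar I = e1...e_n (product of all n generators) of Cl(p,q) satisfies I^2 = (-1)^(q + n(n-1)/2).
p = 2, q = 0, n = p + q = 2
n(n-1)/2 = 2 * 1 / 2 = 1
Exponent = q + n(n-1)/2 = 0 + 1 = 1
I^2 = (-1)^1 = -1


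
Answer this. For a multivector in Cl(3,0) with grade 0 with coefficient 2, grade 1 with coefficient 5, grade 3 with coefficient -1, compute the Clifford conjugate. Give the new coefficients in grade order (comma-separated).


Clifford conjugate sign for grade k: (-1)^(k(k+1)/2)
Grade 0: (-1)^(0*1/2) = (-1)^0 = 1, coeff 2 -> 2
Grade 1: (-1)^(1*2/2) = (-1)^1 = -1, coeff 5 -> -5
Grade 3: (-1)^(3*4/2) = (-1)^6 = 1, coeff -1 -> -1
Conjugated coefficients: 2, -5, -1


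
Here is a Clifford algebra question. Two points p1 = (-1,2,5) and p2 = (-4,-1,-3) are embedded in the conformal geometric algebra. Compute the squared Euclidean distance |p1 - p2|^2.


p1 - p2 = (3, 3, 8)
|p1 - p2|^2 = 3^2 + 3^2 + 8^2
= 9 + 9 + 64
= 82


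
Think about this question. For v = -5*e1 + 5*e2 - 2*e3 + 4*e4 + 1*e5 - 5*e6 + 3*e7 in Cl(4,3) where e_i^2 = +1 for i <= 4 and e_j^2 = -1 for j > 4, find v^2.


v^2 = sum of c_i^2 * e_i^2
Positive signature terms (e_i^2 = +1): (-5)^2 + 5^2 + (-2)^2 + 4^2 = 70
Negative signature terms (e_j^2 = -1): 1^2 + (-5)^2 + 3^2 = 35
v^2 = 70 - 35 = 35


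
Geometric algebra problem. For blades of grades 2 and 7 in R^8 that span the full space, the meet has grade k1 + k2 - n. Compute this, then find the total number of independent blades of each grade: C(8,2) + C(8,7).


Meet grade = grade(A) + grade(B) - n
= 2 + 7 - 8 = 1
C(8,2) = 28
C(8,7) = 8
dim_A + dim_B = 28 + 8 = 36


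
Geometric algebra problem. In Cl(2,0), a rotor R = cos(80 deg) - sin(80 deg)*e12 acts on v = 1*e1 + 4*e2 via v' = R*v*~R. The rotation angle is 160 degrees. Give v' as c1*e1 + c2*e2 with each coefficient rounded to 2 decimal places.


Rotor R = cos(80deg) - sin(80deg)*e12
Rotation angle theta = 2 * 80 = 160 degrees
v' = R*v*~R rotates v by theta.
cos(160deg) = -0.9397, sin(160deg) = 0.3420
v'_1 = 1*cos(160deg) - 4*sin(160deg)
= 1*(-0.9397) - 4*0.3420
= -2.31
v'_2 = 1*sin(160deg) + 4*cos(160deg)
= 1*0.3420 + 4*(-0.9397)
= -3.42
v' = -2.31*e1 - 3.42*e2


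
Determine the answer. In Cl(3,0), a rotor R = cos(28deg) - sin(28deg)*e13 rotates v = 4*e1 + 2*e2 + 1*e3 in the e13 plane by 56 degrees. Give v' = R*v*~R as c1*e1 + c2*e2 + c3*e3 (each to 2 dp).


Rotor R = cos(28deg) - sin(28deg)*e13
Rotation angle theta = 2 * 28 = 56 degrees in the e13 plane (e1 -> e3).
The component perpendicular to the plane (e2) is invariant: v'_2 = v2 = 2.00
cos(56deg) = 0.5592, sin(56deg) = 0.8290
v'_1 = v1*cos(theta) - v3*sin(theta) = 4*0.5592 - 1*0.8290 = 1.41
v'_3 = v1*sin(theta) + v3*cos(theta) = 4*0.8290 + 1*0.5592 = 3.88
v' = 1.41*e1 + 2.00*e2 + 3.88*e3


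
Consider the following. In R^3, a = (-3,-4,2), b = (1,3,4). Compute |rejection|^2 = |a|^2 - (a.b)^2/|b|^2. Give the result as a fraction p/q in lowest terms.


|a|^2 = (-3)^2 + (-4)^2 + 2^2 = 29
|b|^2 = 1^2 + 3^2 + 4^2 = 26
a . b = (-3)*1 + (-4)*3 + 2*4 = -7
(a.b)^2 = (-7)^2 = 49
|rej|^2 = 29 - 49/26
= (754 - 49)/26
= 705/26
In lowest terms: 705/26


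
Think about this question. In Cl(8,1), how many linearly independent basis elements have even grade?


Even subalgebra dimension = 2^(n-1)
n = 8 + 1 = 9
2^(9 - 1) = 2^8 = 256
Verification: sum of C(9,k) for even k = 1 + 36 + 126 + 84 + 9 = 256
Result = 256


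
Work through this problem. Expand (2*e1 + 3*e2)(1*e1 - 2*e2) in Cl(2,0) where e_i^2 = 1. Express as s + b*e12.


Expand: (2*e1 + 3*e2)(1*e1 - 2*e2)
= 2*1*e1e1 + 2*(-2)*e1e2 + 3*1*e2e1 + 3*(-2)*e2e2
Using e1^2 = e2^2 = 1, e2e1 = -e1e2:
Scalar part s = 2*1 + 3*(-2) = 2 + (-6) = -4
Bivector part b = 2*(-2) - 3*1 = -4 - 3 = -7
uv = -4 - 7*e12


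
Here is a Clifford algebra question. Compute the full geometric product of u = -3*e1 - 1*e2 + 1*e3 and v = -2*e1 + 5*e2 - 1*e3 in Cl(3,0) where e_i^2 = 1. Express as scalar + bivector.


In Cl(3,0): e_i^2 = 1, e_ie_j = -e_je_i for i != j.
Scalar part = u . v = (-3)*(-2) + (-1)*5 + 1*(-1)
= 6 + (-5) + (-1) = 0
e12 coeff = (-3)*5 - (-1)*(-2) = -15 - 2 = -17
e13 coeff = (-3)*(-1) - 1*(-2) = 3 - (-2) = 5
e23 coeff = (-1)*(-1) - 1*5 = 1 - 5 = -4
uv = 0 - 17*e12 + 5*e13 - 4*e23


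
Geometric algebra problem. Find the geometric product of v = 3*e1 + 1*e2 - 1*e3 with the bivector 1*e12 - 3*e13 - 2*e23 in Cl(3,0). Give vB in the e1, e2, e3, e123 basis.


vB has grade-1 (vector) and grade-3 (trivector) parts: vB = (v _| B) + (v ^ B).
Vector part <vB>_1:
  e1: -v2*b12 - v3*b13 = -(1)*(1) - (-1)*(-3) = -4
  e2: v1*b12 - v3*b23 = (3)*(1) - (-1)*(-2) = 1
  e3: v1*b13 + v2*b23 = (3)*(-3) + (1)*(-2) = -11
Trivector part <vB>_3:
  e123: v1*b23 - v2*b13 + v3*b12 = (3)*(-2) - (1)*(-3) + (-1)*(1) = -4
vB = -4*e1 + 1*e2 - 11*e3 - 4*e123


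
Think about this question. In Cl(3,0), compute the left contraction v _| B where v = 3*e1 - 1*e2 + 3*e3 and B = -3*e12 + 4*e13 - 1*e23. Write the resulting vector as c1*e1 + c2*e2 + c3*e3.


Left contraction v _| B = <vB>_1 (grade-1 part of the geometric product vB).
Using e1_|e12 = e2, e2_|e12 = -e1, e1_|e13 = e3, e3_|e13 = -e1, e2_|e23 = e3, e3_|e23 = -e2:
e1 coeff: -v2*b12 - v3*b13 = -(-1)*(-3) - (3)*(4) = -15
e2 coeff: v1*b12 - v3*b23 = (3)*(-3) - (3)*(-1) = -6
e3 coeff: v1*b13 + v2*b23 = (3)*(4) + (-1)*(-1) = 13
v _| B = -15*e1 - 6*e2 + 13*e3


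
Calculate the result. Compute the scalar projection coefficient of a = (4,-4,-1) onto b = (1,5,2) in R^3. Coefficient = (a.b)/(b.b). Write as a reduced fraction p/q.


Projection coefficient = (a . b) / (b . b)
a . b = 4*1 + (-4)*5 + (-1)*2
= 4 + (-20) + (-2) = -18
b . b = 1^2 + 5^2 + 2^2
= 1 + 25 + 4 = 30
Coefficient = -18/30
In lowest terms: -3/5


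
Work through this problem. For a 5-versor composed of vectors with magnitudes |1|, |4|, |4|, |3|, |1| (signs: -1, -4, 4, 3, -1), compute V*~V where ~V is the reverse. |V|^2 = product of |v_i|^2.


Each vector v_i has |v_i|^2 = s_i^2
Squared scales: (-1)^2 = 1, (-4)^2 = 16, 4^2 = 16, 3^2 = 9, (-1)^2 = 1
|V|^2 = 1 * 16 * 16 * 9 * 1
= 2304


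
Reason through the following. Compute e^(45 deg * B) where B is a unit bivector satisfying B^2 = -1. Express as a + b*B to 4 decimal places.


For a unit bivector B with B^2 = -1, the exponential series gives
e^(theta*B) = cos(theta) + sin(theta)*B (the GA analogue of Euler's formula).
theta = 45 degrees = 0.785398 rad
cos(45 deg) = 0.7071
sin(45 deg) = 0.7071
exp(theta*B) = 0.7071 + 0.7071*B


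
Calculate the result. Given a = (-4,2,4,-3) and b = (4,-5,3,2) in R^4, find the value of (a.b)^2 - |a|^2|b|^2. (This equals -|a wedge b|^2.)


a . b = (-4)*4 + 2*(-5) + 4*3 + (-3)*2
= -16 + (-10) + 12 + (-6) = -20
|a|^2 = (-4)^2 + 2^2 + 4^2 + (-3)^2 = 45
|b|^2 = 4^2 + (-5)^2 + 3^2 + 2^2 = 54
(a.b)^2 = (-20)^2 = 400
|a|^2 * |b|^2 = 45 * 54 = 2430
Result = 400 - 2430 = -2030


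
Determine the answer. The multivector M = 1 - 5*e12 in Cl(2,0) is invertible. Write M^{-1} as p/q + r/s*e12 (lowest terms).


M = 1 - 5*e12, where e12^2 = -1.
Since M commutes with its reverse ~M = a - b*e12, M * ~M = a^2 - b^2*e12^2 = a^2 + b^2.
So M^{-1} = ~M / (a^2 + b^2) = (a - b*e12)/(a^2 + b^2).
a^2 + b^2 = 1 + 25 = 26
Scalar part = 1/26 = 1/26
Bivector coeff = 5/26 = 5/26
M^{-1} = 1/26 + 5/26*e12


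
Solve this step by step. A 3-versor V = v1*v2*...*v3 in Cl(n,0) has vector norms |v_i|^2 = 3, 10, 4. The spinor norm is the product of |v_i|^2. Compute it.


Spinor norm N(V) = |v1|^2 * |v2|^2 * ... * |v3|^2
= 3 * 10 * 4
Running product: 3, 30, 120
N(V) = 120


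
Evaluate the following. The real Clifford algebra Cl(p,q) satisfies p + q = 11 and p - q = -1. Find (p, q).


We need p + q = 11 and p - q = -1.
Adding: 2p = 11 + (-1) = 10, so p = 5.
Then q = 11 - 5 = 6.
(p, q) = (5, 6)


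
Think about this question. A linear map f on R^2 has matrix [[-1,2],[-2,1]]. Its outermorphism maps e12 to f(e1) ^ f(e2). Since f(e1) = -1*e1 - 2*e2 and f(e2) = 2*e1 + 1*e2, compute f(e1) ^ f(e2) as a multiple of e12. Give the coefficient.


The outermorphism of a linear map f sends e1^e2 to f(e1)^f(e2).
f(e1) = -1*e1 - 2*e2
f(e2) = 2*e1 + 1*e2
f(e1) ^ f(e2) = (-1*e1 - 2*e2) ^ (2*e1 + 1*e2)
= (-1)*1*e12 + (-2)*2*e21
= (-1 - (-4))*e12
= 3*e12
Coefficient = 3


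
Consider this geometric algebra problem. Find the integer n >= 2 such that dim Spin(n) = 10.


dim Spin(n) = dim so(n) = n(n-1)/2.
Solve n(n-1)/2 = 10, i.e. n^2 - n - 20 = 0.
Discriminant = 1 + 8*10 = 81
n = (1 + sqrt(81))/2 = (1 + 9)/2 = 5


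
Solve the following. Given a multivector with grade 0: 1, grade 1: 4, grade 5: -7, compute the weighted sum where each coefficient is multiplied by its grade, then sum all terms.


Grade-weighted sum = sum of grade_k * coefficient_k
0*1 = 0
1*4 = 4
5*(-7) = -35
Total = 0 + 4 + (-35) = -31


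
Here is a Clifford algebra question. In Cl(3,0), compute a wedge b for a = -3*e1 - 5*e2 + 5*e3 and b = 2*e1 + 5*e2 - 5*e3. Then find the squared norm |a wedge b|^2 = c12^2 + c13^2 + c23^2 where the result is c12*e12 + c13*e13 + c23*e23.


a wedge b = (a1*b2 - a2*b1)*e12 + (a1*b3 - a3*b1)*e13 + (a2*b3 - a3*b2)*e23
e12 coeff: (-3)*5 - (-5)*2 = -15 - (-10) = -5
e13 coeff: (-3)*(-5) - 5*2 = 15 - 10 = 5
e23 coeff: (-5)*(-5) - 5*5 = 25 - 25 = 0
|a wedge b|^2 = (-5)^2 + 5^2 + 0^2
= 25 + 25 + 0
= 50


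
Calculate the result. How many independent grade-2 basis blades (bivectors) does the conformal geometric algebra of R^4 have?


The conformal model of R^4 uses Cl(5,1) with m = 4 + 2 = 6 generators.
Number of grade-2 blades = C(m, 2) = C(6, 2)
= 6*5/2 = 15


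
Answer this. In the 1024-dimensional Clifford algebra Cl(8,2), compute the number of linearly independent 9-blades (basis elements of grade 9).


Number of grade-k basis blades in Cl(p,q) with n = p + q is C(n, k).
n = 8 + 2 = 10
C(10, 9) = 10! / (9! * 1!)
= 3628800 / (362880 * 1)
= 10


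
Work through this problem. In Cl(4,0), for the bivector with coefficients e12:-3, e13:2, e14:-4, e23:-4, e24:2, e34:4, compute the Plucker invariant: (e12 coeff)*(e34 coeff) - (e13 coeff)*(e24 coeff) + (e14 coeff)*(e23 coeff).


Plucker relation: af - be + cd
a*f = (-3)*4 = -12
b*e = 2*2 = 4
c*d = (-4)*(-4) = 16
af - be + cd = -12 - 4 + 16
= 0


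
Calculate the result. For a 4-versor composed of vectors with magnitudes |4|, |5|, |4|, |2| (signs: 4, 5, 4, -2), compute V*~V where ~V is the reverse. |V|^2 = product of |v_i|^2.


Each vector v_i has |v_i|^2 = s_i^2
Squared scales: 4^2 = 16, 5^2 = 25, 4^2 = 16, (-2)^2 = 4
|V|^2 = 16 * 25 * 16 * 4
= 25600


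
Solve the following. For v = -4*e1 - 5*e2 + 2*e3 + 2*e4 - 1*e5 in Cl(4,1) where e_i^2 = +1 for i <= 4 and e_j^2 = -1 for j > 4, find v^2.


v^2 = sum of c_i^2 * e_i^2
Positive signature terms (e_i^2 = +1): (-4)^2 + (-5)^2 + 2^2 + 2^2 = 49
Negative signature terms (e_j^2 = -1): (-1)^2 = 1
v^2 = 49 - 1 = 48


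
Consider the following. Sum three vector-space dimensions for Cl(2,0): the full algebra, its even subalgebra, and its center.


n = 2 + 0 = 2
Total dim = 2^2 = 4
Even subalgebra dim = 2^1 = 2
n is even, so center dim = 1
Sum = 4 + 2 + 1 = 7


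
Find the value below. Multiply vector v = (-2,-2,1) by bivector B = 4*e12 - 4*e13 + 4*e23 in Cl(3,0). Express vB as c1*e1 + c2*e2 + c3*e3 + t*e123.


vB has grade-1 (vector) and grade-3 (trivector) parts: vB = (v _| B) + (v ^ B).
Vector part <vB>_1:
  e1: -v2*b12 - v3*b13 = -(-2)*(4) - (1)*(-4) = 12
  e2: v1*b12 - v3*b23 = (-2)*(4) - (1)*(4) = -12
  e3: v1*b13 + v2*b23 = (-2)*(-4) + (-2)*(4) = 0
Trivector part <vB>_3:
  e123: v1*b23 - v2*b13 + v3*b12 = (-2)*(4) - (-2)*(-4) + (1)*(4) = -12
vB = 12*e1 - 12*e2 + 0*e3 - 12*e123


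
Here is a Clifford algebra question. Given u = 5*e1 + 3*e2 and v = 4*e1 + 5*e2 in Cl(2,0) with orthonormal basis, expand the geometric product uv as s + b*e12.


Expand: (5*e1 + 3*e2)(4*e1 + 5*e2)
= 5*4*e1e1 + 5*5*e1e2 + 3*4*e2e1 + 3*5*e2e2
Using e1^2 = e2^2 = 1, e2e1 = -e1e2:
Scalar part s = 5*4 + 3*5 = 20 + 15 = 35
Bivector part b = 5*5 - 3*4 = 25 - 12 = 13
uv = 35 + 13*e12


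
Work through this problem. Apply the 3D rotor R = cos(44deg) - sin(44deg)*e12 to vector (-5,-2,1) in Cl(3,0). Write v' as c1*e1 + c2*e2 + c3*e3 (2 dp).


Rotor R = cos(44deg) - sin(44deg)*e12
Rotation angle theta = 2 * 44 = 88 degrees in the e12 plane (e1 -> e2).
The component perpendicular to the plane (e3) is invariant: v'_3 = v3 = 1.00
cos(88deg) = 0.0349, sin(88deg) = 0.9994
v'_1 = v1*cos(theta) - v2*sin(theta) = -5*0.0349 - (-2)*0.9994 = 1.82
v'_2 = v1*sin(theta) + v2*cos(theta) = -5*0.9994 + (-2)*0.0349 = -5.07
v' = 1.82*e1 - 5.07*e2 + 1.00*e3


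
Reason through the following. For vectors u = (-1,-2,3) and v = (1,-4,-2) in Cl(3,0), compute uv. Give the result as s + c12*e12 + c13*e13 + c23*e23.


In Cl(3,0): e_i^2 = 1, e_ie_j = -e_je_i for i != j.
Scalar part = u . v = (-1)*1 + (-2)*(-4) + 3*(-2)
= -1 + 8 + (-6) = 1
e12 coeff = (-1)*(-4) - (-2)*1 = 4 - (-2) = 6
e13 coeff = (-1)*(-2) - 3*1 = 2 - 3 = -1
e23 coeff = (-2)*(-2) - 3*(-4) = 4 - (-12) = 16
uv = 1 + 6*e12 - 1*e13 + 16*e23


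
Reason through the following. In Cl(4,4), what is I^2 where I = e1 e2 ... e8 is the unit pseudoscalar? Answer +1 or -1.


The pseudoscalar I = e1...e_n (product of all n generators) of Cl(p,q) satisfies I^2 = (-1)^(q + n(n-1)/2).
p = 4, q = 4, n = p + q = 8
n(n-1)/2 = 8 * 7 / 2 = 28
Exponent = q + n(n-1)/2 = 4 + 28 = 32
I^2 = (-1)^32 = +1


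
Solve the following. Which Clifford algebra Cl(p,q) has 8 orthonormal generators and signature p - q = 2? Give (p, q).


We need p + q = 8 and p - q = 2.
Adding: 2p = 8 + 2 = 10, so p = 5.
Then q = 8 - 5 = 3.
(p, q) = (5, 3)


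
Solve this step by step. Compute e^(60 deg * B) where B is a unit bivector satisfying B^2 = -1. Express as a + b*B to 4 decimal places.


For a unit bivector B with B^2 = -1, the exponential series gives
e^(theta*B) = cos(theta) + sin(theta)*B (the GA analogue of Euler's formula).
theta = 60 degrees = 1.047198 rad
cos(60 deg) = 0.5000
sin(60 deg) = 0.8660
exp(theta*B) = 0.5000 + 0.8660*B


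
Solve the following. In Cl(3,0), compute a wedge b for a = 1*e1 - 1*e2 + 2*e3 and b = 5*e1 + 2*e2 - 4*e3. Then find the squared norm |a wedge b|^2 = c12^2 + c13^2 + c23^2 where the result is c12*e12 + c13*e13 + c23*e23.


a wedge b = (a1*b2 - a2*b1)*e12 + (a1*b3 - a3*b1)*e13 + (a2*b3 - a3*b2)*e23
e12 coeff: 1*2 - (-1)*5 = 2 - (-5) = 7
e13 coeff: 1*(-4) - 2*5 = -4 - 10 = -14
e23 coeff: (-1)*(-4) - 2*2 = 4 - 4 = 0
|a wedge b|^2 = 7^2 + (-14)^2 + 0^2
= 49 + 196 + 0
= 245


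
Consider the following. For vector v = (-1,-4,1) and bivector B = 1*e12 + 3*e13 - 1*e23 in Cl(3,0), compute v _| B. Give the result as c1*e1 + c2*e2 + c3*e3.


Left contraction v _| B = <vB>_1 (grade-1 part of the geometric product vB).
Using e1_|e12 = e2, e2_|e12 = -e1, e1_|e13 = e3, e3_|e13 = -e1, e2_|e23 = e3, e3_|e23 = -e2:
e1 coeff: -v2*b12 - v3*b13 = -(-4)*(1) - (1)*(3) = 1
e2 coeff: v1*b12 - v3*b23 = (-1)*(1) - (1)*(-1) = 0
e3 coeff: v1*b13 + v2*b23 = (-1)*(3) + (-4)*(-1) = 1
v _| B = 1*e1 + 0*e2 + 1*e3


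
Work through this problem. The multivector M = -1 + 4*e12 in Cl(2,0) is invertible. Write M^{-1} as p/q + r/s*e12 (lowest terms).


M = -1 + 4*e12, where e12^2 = -1.
Since M commutes with its reverse ~M = a - b*e12, M * ~M = a^2 - b^2*e12^2 = a^2 + b^2.
So M^{-1} = ~M / (a^2 + b^2) = (a - b*e12)/(a^2 + b^2).
a^2 + b^2 = 1 + 16 = 17
Scalar part = -1/17 = -1/17
Bivector coeff = -4/17 = -4/17
M^{-1} = -1/17 - 4/17*e12


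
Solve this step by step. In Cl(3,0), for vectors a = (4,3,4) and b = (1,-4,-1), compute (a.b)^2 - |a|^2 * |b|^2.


a . b = 4*1 + 3*(-4) + 4*(-1)
= 4 + (-12) + (-4) = -12
|a|^2 = 4^2 + 3^2 + 4^2 = 41
|b|^2 = 1^2 + (-4)^2 + (-1)^2 = 18
(a.b)^2 = (-12)^2 = 144
|a|^2 * |b|^2 = 41 * 18 = 738
Result = 144 - 738 = -594


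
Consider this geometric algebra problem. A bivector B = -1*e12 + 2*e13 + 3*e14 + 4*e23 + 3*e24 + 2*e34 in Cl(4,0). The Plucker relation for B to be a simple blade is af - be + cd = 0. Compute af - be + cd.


Plucker relation: af - be + cd
a*f = (-1)*2 = -2
b*e = 2*3 = 6
c*d = 3*4 = 12
af - be + cd = -2 - 6 + 12
= 4


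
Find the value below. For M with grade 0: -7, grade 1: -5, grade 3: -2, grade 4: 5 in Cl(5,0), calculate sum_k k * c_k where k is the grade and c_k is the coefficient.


Grade-weighted sum = sum of grade_k * coefficient_k
0*(-7) = 0
1*(-5) = -5
3*(-2) = -6
4*5 = 20
Total = 0 + (-5) + (-6) + 20 = 9


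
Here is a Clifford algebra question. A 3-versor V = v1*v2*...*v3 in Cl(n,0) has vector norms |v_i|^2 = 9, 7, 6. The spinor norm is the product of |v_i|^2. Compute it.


Spinor norm N(V) = |v1|^2 * |v2|^2 * ... * |v3|^2
= 9 * 7 * 6
Running product: 9, 63, 378
N(V) = 378


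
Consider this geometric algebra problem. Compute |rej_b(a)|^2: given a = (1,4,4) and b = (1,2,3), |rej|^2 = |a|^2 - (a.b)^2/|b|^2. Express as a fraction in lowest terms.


|a|^2 = 1^2 + 4^2 + 4^2 = 33
|b|^2 = 1^2 + 2^2 + 3^2 = 14
a . b = 1*1 + 4*2 + 4*3 = 21
(a.b)^2 = 21^2 = 441
|rej|^2 = 33 - 441/14
= (462 - 441)/14
= 21/14
In lowest terms: 3/2


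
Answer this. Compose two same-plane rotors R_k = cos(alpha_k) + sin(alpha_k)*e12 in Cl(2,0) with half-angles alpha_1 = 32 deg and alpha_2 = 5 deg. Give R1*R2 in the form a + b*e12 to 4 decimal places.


Same-plane rotors commute and their half-angles add:
R1*R2 = cos(a1 + a2) + sin(a1 + a2)*e12.
a1 + a2 = 32 + 5 = 37 deg
cos(37 deg) = 0.7986
sin(37 deg) = 0.6018
R1*R2 = 0.7986 + 0.6018*e12


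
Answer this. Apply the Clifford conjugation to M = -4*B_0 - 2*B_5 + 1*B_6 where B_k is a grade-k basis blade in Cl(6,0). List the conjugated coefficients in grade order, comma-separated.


Clifford conjugate sign for grade k: (-1)^(k(k+1)/2)
Grade 0: (-1)^(0*1/2) = (-1)^0 = 1, coeff -4 -> -4
Grade 5: (-1)^(5*6/2) = (-1)^15 = -1, coeff -2 -> 2
Grade 6: (-1)^(6*7/2) = (-1)^21 = -1, coeff 1 -> -1
Conjugated coefficients: -4, 2, -1


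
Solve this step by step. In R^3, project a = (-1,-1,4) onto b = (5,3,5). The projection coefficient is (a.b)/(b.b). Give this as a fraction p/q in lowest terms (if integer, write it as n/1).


Projection coefficient = (a . b) / (b . b)
a . b = (-1)*5 + (-1)*3 + 4*5
= -5 + (-3) + 20 = 12
b . b = 5^2 + 3^2 + 5^2
= 25 + 9 + 25 = 59
Coefficient = 12/59
In lowest terms: 12/59


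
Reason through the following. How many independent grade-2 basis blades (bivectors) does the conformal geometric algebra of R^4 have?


The conformal model of R^4 uses Cl(5,1) with m = 4 + 2 = 6 generators.
Number of grade-2 blades = C(m, 2) = C(6, 2)
= 6*5/2 = 15


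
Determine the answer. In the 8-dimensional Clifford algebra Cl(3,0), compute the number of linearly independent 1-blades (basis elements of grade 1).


Number of grade-k basis blades in Cl(p,q) with n = p + q is C(n, k).
n = 3 + 0 = 3
C(3, 1) = 3! / (1! * 2!)
= 6 / (1 * 2)
= 3


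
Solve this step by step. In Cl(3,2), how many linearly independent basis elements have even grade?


Even subalgebra dimension = 2^(n-1)
n = 3 + 2 = 5
2^(5 - 1) = 2^4 = 16
Verification: sum of C(5,k) for even k = 1 + 10 + 5 = 16
Result = 16


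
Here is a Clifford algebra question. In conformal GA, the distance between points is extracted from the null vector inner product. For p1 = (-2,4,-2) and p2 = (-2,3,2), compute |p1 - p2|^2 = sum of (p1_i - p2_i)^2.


p1 - p2 = (0, 1, -4)
|p1 - p2|^2 = 0^2 + 1^2 + (-4)^2
= 0 + 1 + 16
= 17


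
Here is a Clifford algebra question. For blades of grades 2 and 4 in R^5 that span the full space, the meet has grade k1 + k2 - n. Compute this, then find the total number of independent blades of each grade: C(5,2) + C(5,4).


Meet grade = grade(A) + grade(B) - n
= 2 + 4 - 5 = 1
C(5,2) = 10
C(5,4) = 5
dim_A + dim_B = 10 + 5 = 15


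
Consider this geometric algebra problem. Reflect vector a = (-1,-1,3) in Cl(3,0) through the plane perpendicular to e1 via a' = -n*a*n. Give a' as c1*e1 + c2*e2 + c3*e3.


Reflection formula: a' = -n*a*n, with n = e1 (unit vector, n^2 = 1).
For reflection through hyperplane perp to e1:
The component along e1 flips sign, others stay.
a = (-1, -1, 3)
a' = (1, -1, 3)
a' = 1*e1 - 1*e2 + 3*e3


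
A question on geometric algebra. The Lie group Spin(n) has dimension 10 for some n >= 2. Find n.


dim Spin(n) = dim so(n) = n(n-1)/2.
Solve n(n-1)/2 = 10, i.e. n^2 - n - 20 = 0.
Discriminant = 1 + 8*10 = 81
n = (1 + sqrt(81))/2 = (1 + 9)/2 = 5


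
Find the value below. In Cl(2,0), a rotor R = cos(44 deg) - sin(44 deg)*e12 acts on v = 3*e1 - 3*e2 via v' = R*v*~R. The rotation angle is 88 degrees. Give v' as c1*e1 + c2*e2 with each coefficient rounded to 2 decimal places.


Rotor R = cos(44deg) - sin(44deg)*e12
Rotation angle theta = 2 * 44 = 88 degrees
v' = R*v*~R rotates v by theta.
cos(88deg) = 0.0349, sin(88deg) = 0.9994
v'_1 = 3*cos(88deg) - (-3)*sin(88deg)
= 3*0.0349 - (-3)*0.9994
= 3.10
v'_2 = 3*sin(88deg) + (-3)*cos(88deg)
= 3*0.9994 + (-3)*0.0349
= 2.89
v' = 3.10*e1 + 2.89*e2


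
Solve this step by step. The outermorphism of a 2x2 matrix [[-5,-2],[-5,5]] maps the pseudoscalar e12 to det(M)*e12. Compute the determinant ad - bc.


The outermorphism of a linear map f sends e1^e2 to f(e1)^f(e2).
f(e1) = -5*e1 - 5*e2
f(e2) = -2*e1 + 5*e2
f(e1) ^ f(e2) = (-5*e1 - 5*e2) ^ (-2*e1 + 5*e2)
= (-5)*5*e12 + (-5)*(-2)*e21
= (-25 - 10)*e12
= -35*e12
Coefficient = -35


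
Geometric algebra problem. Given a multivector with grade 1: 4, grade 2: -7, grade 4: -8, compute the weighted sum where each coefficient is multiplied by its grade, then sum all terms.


Grade-weighted sum = sum of grade_k * coefficient_k
1*4 = 4
2*(-7) = -14
4*(-8) = -32
Total = 4 + (-14) + (-32) = -42


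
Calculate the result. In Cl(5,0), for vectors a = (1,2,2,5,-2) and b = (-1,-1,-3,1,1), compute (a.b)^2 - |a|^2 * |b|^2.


a . b = 1*(-1) + 2*(-1) + 2*(-3) + 5*1 + (-2)*1
= -1 + (-2) + (-6) + 5 + (-2) = -6
|a|^2 = 1^2 + 2^2 + 2^2 + 5^2 + (-2)^2 = 38
|b|^2 = (-1)^2 + (-1)^2 + (-3)^2 + 1^2 + 1^2 = 13
(a.b)^2 = (-6)^2 = 36
|a|^2 * |b|^2 = 38 * 13 = 494
Result = 36 - 494 = -458


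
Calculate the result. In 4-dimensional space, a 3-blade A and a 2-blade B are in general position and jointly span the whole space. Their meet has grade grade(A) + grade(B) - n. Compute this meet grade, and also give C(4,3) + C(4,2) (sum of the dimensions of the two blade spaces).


Meet grade = grade(A) + grade(B) - n
= 3 + 2 - 4 = 1
C(4,3) = 4
C(4,2) = 6
dim_A + dim_B = 4 + 6 = 10


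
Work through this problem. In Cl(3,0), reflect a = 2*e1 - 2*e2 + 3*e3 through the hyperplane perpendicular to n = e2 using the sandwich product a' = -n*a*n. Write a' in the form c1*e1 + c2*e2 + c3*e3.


Reflection formula: a' = -n*a*n, with n = e2 (unit vector, n^2 = 1).
For reflection through hyperplane perp to e2:
The component along e2 flips sign, others stay.
a = (2, -2, 3)
a' = (2, 2, 3)
a' = 2*e1 + 2*e2 + 3*e3


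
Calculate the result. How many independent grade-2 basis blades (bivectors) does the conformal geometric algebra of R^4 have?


The conformal model of R^4 uses Cl(5,1) with m = 4 + 2 = 6 generators.
Number of grade-2 blades = C(m, 2) = C(6, 2)
= 6*5/2 = 15


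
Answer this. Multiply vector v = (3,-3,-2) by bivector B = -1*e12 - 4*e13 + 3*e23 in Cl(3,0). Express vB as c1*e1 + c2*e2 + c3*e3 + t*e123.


vB has grade-1 (vector) and grade-3 (trivector) parts: vB = (v _| B) + (v ^ B).
Vector part <vB>_1:
  e1: -v2*b12 - v3*b13 = -(-3)*(-1) - (-2)*(-4) = -11
  e2: v1*b12 - v3*b23 = (3)*(-1) - (-2)*(3) = 3
  e3: v1*b13 + v2*b23 = (3)*(-4) + (-3)*(3) = -21
Trivector part <vB>_3:
  e123: v1*b23 - v2*b13 + v3*b12 = (3)*(3) - (-3)*(-4) + (-2)*(-1) = -1
vB = -11*e1 + 3*e2 - 21*e3 - 1*e123


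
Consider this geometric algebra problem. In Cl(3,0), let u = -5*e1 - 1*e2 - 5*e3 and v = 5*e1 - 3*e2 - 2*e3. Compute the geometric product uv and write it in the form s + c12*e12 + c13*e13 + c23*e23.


In Cl(3,0): e_i^2 = 1, e_ie_j = -e_je_i for i != j.
Scalar part = u . v = (-5)*5 + (-1)*(-3) + (-5)*(-2)
= -25 + 3 + 10 = -12
e12 coeff = (-5)*(-3) - (-1)*5 = 15 - (-5) = 20
e13 coeff = (-5)*(-2) - (-5)*5 = 10 - (-25) = 35
e23 coeff = (-1)*(-2) - (-5)*(-3) = 2 - 15 = -13
uv = -12 + 20*e12 + 35*e13 - 13*e23


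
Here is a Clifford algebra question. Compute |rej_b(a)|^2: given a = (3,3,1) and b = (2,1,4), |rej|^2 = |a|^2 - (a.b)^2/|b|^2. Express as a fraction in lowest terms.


|a|^2 = 3^2 + 3^2 + 1^2 = 19
|b|^2 = 2^2 + 1^2 + 4^2 = 21
a . b = 3*2 + 3*1 + 1*4 = 13
(a.b)^2 = 13^2 = 169
|rej|^2 = 19 - 169/21
= (399 - 169)/21
= 230/21
In lowest terms: 230/21


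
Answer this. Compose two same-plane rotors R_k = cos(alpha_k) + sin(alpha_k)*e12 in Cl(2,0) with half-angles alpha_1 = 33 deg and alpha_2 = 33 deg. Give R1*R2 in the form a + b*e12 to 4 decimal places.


Same-plane rotors commute and their half-angles add:
R1*R2 = cos(a1 + a2) + sin(a1 + a2)*e12.
a1 + a2 = 33 + 33 = 66 deg
cos(66 deg) = 0.4067
sin(66 deg) = 0.9135
R1*R2 = 0.4067 + 0.9135*e12


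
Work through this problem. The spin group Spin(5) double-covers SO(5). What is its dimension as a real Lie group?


Spin(n) double-covers SO(n); both have Lie algebra so(n) of dimension n(n-1)/2.
n = 5
n(n-1) = 5 * 4 = 20
dim Spin(5) = 20/2 = 10


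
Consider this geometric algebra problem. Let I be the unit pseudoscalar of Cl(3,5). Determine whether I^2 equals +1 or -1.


The pseudoscalar I = e1...e_n (product of all n generators) of Cl(p,q) satisfies I^2 = (-1)^(q + n(n-1)/2).
p = 3, q = 5, n = p + q = 8
n(n-1)/2 = 8 * 7 / 2 = 28
Exponent = q + n(n-1)/2 = 5 + 28 = 33
I^2 = (-1)^33 = -1


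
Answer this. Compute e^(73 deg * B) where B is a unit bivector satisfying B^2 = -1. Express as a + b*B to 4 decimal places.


For a unit bivector B with B^2 = -1, the exponential series gives
e^(theta*B) = cos(theta) + sin(theta)*B (the GA analogue of Euler's formula).
theta = 73 degrees = 1.27409 rad
cos(73 deg) = 0.2924
sin(73 deg) = 0.9563
exp(theta*B) = 0.2924 + 0.9563*B


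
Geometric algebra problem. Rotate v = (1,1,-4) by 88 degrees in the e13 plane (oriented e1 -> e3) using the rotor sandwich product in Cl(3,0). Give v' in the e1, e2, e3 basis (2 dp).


Rotor R = cos(44deg) - sin(44deg)*e13
Rotation angle theta = 2 * 44 = 88 degrees in the e13 plane (e1 -> e3).
The component perpendicular to the plane (e2) is invariant: v'_2 = v2 = 1.00
cos(88deg) = 0.0349, sin(88deg) = 0.9994
v'_1 = v1*cos(theta) - v3*sin(theta) = 1*0.0349 - (-4)*0.9994 = 4.03
v'_3 = v1*sin(theta) + v3*cos(theta) = 1*0.9994 + (-4)*0.0349 = 0.86
v' = 4.03*e1 + 1.00*e2 + 0.86*e3


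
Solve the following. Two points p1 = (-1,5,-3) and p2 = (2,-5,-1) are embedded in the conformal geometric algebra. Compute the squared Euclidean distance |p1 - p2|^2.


p1 - p2 = (-3, 10, -2)
|p1 - p2|^2 = (-3)^2 + 10^2 + (-2)^2
= 9 + 100 + 4
= 113


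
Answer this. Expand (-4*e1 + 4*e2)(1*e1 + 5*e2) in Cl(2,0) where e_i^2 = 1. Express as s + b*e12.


Expand: (-4*e1 + 4*e2)(1*e1 + 5*e2)
= (-4)*1*e1e1 + (-4)*5*e1e2 + 4*1*e2e1 + 4*5*e2e2
Using e1^2 = e2^2 = 1, e2e1 = -e1e2:
Scalar part s = (-4)*1 + 4*5 = -4 + 20 = 16
Bivector part b = (-4)*5 - 4*1 = -20 - 4 = -24
uv = 16 - 24*e12


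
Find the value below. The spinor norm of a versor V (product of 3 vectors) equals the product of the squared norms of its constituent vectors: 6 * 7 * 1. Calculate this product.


Spinor norm N(V) = |v1|^2 * |v2|^2 * ... * |v3|^2
= 6 * 7 * 1
Running product: 6, 42, 42
N(V) = 42


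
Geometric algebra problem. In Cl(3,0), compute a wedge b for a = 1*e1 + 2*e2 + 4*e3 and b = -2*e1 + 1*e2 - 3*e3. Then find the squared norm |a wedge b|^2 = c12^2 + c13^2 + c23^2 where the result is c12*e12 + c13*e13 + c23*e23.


a wedge b = (a1*b2 - a2*b1)*e12 + (a1*b3 - a3*b1)*e13 + (a2*b3 - a3*b2)*e23
e12 coeff: 1*1 - 2*(-2) = 1 - (-4) = 5
e13 coeff: 1*(-3) - 4*(-2) = -3 - (-8) = 5
e23 coeff: 2*(-3) - 4*1 = -6 - 4 = -10
|a wedge b|^2 = 5^2 + 5^2 + (-10)^2
= 25 + 25 + 100
= 150


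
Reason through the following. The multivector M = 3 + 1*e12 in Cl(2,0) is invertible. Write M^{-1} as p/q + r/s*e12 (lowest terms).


M = 3 + 1*e12, where e12^2 = -1.
Since M commutes with its reverse ~M = a - b*e12, M * ~M = a^2 - b^2*e12^2 = a^2 + b^2.
So M^{-1} = ~M / (a^2 + b^2) = (a - b*e12)/(a^2 + b^2).
a^2 + b^2 = 9 + 1 = 10
Scalar part = 3/10 = 3/10
Bivector coeff = -1/10 = -1/10
M^{-1} = 3/10 - 1/10*e12
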